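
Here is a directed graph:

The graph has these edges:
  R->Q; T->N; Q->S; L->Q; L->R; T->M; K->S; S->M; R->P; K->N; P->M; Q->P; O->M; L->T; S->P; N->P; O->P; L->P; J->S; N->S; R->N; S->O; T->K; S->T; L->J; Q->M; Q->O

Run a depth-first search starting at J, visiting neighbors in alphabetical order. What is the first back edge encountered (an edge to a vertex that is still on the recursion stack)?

N->S

DFS from J (visiting neighbors in alphabetical order); mark gray on enter, black on exit:
J gray
  S gray
    M gray
    M black
    O gray
      O→M: M black — skip
      P gray
        P→M: M black — skip
      P black
    O black
    S→P: P black — skip
    T gray
      K gray
        N gray
          N→P: P black — skip
          N→S: S is gray → back edge
First back edge: N → S.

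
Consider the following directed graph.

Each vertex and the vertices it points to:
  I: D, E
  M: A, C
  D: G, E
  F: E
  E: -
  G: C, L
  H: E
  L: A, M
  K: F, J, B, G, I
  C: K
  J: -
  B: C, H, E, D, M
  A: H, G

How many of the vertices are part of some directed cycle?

A vertex is on a directed cycle iff it belongs to a strongly connected component of size ≥ 2 (or has a self-loop).
The vertices on cycles are {A, B, C, D, G, I, K, L, M} — 9 in total.

9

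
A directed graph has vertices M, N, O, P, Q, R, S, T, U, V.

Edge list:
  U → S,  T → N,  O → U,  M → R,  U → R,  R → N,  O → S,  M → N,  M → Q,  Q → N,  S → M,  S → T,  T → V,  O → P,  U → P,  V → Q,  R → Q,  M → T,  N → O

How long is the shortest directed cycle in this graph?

4

For each vertex v, BFS finds the shortest path from v back to v.
The shortest such closed walk is O → S → M → N → O, length 4.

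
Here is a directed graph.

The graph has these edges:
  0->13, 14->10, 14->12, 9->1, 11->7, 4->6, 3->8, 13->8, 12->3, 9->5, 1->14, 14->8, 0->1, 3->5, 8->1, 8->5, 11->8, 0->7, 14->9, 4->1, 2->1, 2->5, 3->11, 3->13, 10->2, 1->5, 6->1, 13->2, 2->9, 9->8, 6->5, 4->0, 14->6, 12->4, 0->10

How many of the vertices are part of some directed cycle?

13

A vertex is on a directed cycle iff it belongs to a strongly connected component of size ≥ 2 (or has a self-loop).
The vertices on cycles are {0, 1, 2, 3, 4, 6, 8, 9, 10, 11, 12, 13, 14} — 13 in total.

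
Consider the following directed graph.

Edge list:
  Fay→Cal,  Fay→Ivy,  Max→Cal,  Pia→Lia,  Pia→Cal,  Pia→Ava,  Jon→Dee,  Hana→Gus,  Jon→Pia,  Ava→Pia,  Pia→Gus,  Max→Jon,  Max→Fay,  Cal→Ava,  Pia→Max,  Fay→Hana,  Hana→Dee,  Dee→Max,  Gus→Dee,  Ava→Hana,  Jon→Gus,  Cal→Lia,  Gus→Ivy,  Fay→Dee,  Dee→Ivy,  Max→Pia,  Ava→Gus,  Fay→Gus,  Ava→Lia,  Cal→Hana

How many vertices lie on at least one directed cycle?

A vertex is on a directed cycle iff it belongs to a strongly connected component of size ≥ 2 (or has a self-loop).
The vertices on cycles are {Ava, Cal, Dee, Fay, Gus, Jon, Max, Pia, Hana} — 9 in total.

9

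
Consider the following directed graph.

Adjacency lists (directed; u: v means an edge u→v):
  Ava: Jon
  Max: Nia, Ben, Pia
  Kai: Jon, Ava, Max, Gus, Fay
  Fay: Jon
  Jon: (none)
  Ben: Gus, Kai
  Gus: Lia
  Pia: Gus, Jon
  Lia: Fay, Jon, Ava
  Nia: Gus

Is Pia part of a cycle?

Pia lies on a cycle iff there is a path from Pia back to itself.
Exploring from Pia, it never reaches itself; equivalently, its strongly connected component is a singleton.

No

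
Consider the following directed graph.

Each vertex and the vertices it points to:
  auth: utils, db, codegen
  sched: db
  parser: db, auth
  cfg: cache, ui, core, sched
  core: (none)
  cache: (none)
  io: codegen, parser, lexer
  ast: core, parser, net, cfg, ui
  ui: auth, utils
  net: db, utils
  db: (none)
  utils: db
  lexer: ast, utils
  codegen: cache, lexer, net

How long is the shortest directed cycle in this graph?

5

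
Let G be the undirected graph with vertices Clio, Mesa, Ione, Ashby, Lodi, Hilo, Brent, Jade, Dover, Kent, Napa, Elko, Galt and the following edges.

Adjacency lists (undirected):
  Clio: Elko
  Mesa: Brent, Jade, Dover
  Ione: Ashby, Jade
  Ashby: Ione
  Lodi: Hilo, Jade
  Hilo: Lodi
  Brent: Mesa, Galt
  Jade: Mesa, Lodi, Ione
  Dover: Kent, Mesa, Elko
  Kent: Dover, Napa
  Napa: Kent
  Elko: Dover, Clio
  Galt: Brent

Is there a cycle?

No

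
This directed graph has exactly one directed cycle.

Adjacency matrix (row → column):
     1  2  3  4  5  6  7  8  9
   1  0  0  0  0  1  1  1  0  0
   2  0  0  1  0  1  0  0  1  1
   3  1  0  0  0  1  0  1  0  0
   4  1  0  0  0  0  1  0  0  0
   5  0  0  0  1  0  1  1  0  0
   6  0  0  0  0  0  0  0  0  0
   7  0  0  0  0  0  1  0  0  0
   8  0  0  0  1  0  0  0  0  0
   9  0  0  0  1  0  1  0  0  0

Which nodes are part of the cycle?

1, 4, 5

DFS with gray/black marking from 4:
4 gray
  1 gray
    7 gray
      6 gray
      6 black
    7 black
    1→6: 6 black — skip
    5 gray
      5→7: 7 black — skip
      5→6: 6 black — skip
      5→4: 4 is gray → back edge
Back edge closes the cycle 4 → 1 → 5 → 4; its vertices are {1, 4, 5}.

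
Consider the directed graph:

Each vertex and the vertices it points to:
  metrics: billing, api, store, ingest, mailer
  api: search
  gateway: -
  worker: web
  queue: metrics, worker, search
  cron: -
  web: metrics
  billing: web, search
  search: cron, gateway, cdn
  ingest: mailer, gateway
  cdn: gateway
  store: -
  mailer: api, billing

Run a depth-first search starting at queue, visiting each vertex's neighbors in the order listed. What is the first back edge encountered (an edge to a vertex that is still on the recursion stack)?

DFS from queue (visiting each vertex's neighbors in the order listed); mark gray on enter, black on exit:
queue gray
  metrics gray
    billing gray
      web gray
        web→metrics: metrics is gray → back edge
First back edge: web → metrics.

web→metrics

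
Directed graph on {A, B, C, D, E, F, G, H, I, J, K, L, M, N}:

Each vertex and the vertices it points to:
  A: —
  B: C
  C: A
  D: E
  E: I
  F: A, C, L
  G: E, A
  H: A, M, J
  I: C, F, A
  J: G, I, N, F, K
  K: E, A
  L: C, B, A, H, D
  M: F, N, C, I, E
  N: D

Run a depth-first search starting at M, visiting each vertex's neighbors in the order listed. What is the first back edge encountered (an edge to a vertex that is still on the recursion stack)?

H→M

DFS from M (visiting each vertex's neighbors in the order listed); mark gray on enter, black on exit:
M gray
  F gray
    A gray
    A black
    C gray
      C→A: A black — skip
    C black
    L gray
      L→C: C black — skip
      B gray
        B→C: C black — skip
      B black
      L→A: A black — skip
      H gray
        H→A: A black — skip
        H→M: M is gray → back edge
First back edge: H → M.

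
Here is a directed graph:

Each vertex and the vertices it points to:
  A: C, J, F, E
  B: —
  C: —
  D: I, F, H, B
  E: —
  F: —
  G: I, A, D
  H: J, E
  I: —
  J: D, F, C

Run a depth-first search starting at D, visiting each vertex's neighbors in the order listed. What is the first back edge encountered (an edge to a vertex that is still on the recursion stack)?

J->D

DFS from D (visiting each vertex's neighbors in the order listed); mark gray on enter, black on exit:
D gray
  I gray
  I black
  F gray
  F black
  H gray
    J gray
      J→D: D is gray → back edge
First back edge: J → D.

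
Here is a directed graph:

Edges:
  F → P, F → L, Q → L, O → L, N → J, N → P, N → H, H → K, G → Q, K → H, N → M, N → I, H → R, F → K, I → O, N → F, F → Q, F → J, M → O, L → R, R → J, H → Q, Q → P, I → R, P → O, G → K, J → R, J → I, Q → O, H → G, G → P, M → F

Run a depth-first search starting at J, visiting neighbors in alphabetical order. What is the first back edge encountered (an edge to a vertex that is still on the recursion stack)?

DFS from J (visiting neighbors in alphabetical order); mark gray on enter, black on exit:
J gray
  I gray
    O gray
      L gray
        R gray
          R→J: J is gray → back edge
First back edge: R → J.

R->J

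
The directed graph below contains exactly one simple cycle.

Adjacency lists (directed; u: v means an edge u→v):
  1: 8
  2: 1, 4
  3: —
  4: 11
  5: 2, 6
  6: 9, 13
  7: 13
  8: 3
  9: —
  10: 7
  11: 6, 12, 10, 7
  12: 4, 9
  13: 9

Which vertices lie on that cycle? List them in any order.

DFS with gray/black marking from 4:
4 gray
  11 gray
    6 gray
      9 gray
      9 black
      13 gray
        13→9: 9 black — skip
      13 black
    6 black
    12 gray
      12→4: 4 is gray → back edge
Back edge closes the cycle 4 → 11 → 12 → 4; its vertices are {4, 11, 12}.

4, 11, 12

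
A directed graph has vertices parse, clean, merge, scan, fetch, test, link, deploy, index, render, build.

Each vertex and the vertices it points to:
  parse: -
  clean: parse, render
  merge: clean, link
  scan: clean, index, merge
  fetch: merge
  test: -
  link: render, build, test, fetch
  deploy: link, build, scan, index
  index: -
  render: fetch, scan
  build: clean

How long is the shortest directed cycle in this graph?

3

For each vertex v, BFS finds the shortest path from v back to v.
The shortest such closed walk is link → fetch → merge → link, length 3.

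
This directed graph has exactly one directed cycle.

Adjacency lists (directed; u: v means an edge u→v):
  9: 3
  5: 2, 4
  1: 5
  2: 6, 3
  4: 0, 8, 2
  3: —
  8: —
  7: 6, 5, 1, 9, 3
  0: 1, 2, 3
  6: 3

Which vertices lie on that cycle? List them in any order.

0, 1, 4, 5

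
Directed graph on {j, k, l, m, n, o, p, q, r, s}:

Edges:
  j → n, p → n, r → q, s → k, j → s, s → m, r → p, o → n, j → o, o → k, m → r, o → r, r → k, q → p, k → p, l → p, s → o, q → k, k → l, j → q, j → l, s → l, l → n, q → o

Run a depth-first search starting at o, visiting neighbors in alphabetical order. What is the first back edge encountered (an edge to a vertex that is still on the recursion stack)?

DFS from o (visiting neighbors in alphabetical order); mark gray on enter, black on exit:
o gray
  k gray
    l gray
      n gray
      n black
      p gray
        p→n: n black — skip
      p black
    l black
    k→p: p black — skip
  k black
  o→n: n black — skip
  r gray
    r→k: k black — skip
    r→p: p black — skip
    q gray
      q→k: k black — skip
      q→o: o is gray → back edge
First back edge: q → o.

q->o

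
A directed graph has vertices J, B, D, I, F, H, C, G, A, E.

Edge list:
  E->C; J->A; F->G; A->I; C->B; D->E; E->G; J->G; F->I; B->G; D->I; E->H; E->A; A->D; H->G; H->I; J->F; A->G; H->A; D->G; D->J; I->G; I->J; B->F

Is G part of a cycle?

No

G lies on a cycle iff there is a path from G back to itself.
Exploring from G, it never reaches itself; equivalently, its strongly connected component is a singleton.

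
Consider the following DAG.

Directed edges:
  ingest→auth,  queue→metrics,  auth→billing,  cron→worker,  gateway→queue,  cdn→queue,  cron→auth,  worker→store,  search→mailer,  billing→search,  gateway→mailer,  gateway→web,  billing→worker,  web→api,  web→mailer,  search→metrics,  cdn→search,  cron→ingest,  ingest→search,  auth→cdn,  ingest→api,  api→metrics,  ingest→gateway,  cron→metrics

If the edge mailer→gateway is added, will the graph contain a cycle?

Yes

Adding mailer→gateway creates a cycle iff gateway can already reach mailer.
Path from gateway: gateway → mailer.
So gateway → … → mailer → gateway is a cycle.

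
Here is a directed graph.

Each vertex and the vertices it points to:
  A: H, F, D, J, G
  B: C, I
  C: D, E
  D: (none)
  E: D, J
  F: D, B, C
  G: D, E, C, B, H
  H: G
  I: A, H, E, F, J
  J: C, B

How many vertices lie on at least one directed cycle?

9

A vertex is on a directed cycle iff it belongs to a strongly connected component of size ≥ 2 (or has a self-loop).
The vertices on cycles are {A, B, C, E, F, G, H, I, J} — 9 in total.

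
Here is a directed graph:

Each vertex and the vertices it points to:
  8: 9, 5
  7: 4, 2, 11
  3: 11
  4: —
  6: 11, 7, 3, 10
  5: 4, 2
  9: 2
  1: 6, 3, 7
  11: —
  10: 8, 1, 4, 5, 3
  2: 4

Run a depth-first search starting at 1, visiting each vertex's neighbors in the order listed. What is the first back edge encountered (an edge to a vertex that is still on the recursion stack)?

10→1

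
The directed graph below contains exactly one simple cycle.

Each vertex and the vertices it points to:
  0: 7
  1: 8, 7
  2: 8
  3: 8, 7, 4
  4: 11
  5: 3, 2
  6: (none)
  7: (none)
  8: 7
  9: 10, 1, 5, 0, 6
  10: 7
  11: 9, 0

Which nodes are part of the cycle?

3, 4, 5, 9, 11

DFS with gray/black marking from 4:
4 gray
  11 gray
    9 gray
      10 gray
        7 gray
        7 black
      10 black
      1 gray
        8 gray
          8→7: 7 black — skip
        8 black
        1→7: 7 black — skip
      1 black
      5 gray
        3 gray
          3→8: 8 black — skip
          3→7: 7 black — skip
          3→4: 4 is gray → back edge
Back edge closes the cycle 4 → 11 → 9 → 5 → 3 → 4; its vertices are {3, 4, 5, 9, 11}.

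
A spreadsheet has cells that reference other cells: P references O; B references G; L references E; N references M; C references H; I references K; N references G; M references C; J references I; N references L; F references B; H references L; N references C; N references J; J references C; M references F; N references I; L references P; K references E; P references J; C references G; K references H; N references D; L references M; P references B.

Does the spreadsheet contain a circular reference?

Yes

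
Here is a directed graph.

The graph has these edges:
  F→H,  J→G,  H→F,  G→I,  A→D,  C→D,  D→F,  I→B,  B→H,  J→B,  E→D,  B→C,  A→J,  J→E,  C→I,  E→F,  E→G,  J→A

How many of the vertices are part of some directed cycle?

A vertex is on a directed cycle iff it belongs to a strongly connected component of size ≥ 2 (or has a self-loop).
The vertices on cycles are {A, B, C, F, H, I, J} — 7 in total.

7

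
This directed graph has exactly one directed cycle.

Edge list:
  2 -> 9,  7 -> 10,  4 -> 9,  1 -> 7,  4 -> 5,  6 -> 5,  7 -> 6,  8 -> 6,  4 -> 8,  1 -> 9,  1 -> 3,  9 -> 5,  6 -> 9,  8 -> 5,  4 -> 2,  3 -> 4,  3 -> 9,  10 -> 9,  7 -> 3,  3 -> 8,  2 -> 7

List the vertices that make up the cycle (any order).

2, 3, 4, 7

DFS with gray/black marking from 7:
7 gray
  6 gray
    9 gray
      5 gray
      5 black
    9 black
    6→5: 5 black — skip
  6 black
  10 gray
    10→9: 9 black — skip
  10 black
  3 gray
    8 gray
      8→6: 6 black — skip
      8→5: 5 black — skip
    8 black
    3→9: 9 black — skip
    4 gray
      2 gray
        2→7: 7 is gray → back edge
Back edge closes the cycle 7 → 3 → 4 → 2 → 7; its vertices are {2, 3, 4, 7}.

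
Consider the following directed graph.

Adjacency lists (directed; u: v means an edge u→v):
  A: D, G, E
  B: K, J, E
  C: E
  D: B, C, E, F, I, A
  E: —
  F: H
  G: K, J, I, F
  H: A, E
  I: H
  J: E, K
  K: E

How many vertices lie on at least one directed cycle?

A vertex is on a directed cycle iff it belongs to a strongly connected component of size ≥ 2 (or has a self-loop).
The vertices on cycles are {A, D, F, G, H, I} — 6 in total.

6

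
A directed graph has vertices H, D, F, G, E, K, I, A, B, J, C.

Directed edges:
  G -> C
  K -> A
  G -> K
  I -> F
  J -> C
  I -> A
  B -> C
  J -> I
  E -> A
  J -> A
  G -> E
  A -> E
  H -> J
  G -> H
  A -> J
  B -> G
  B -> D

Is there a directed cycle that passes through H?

No

H lies on a cycle iff there is a path from H back to itself.
Exploring from H, it never reaches itself; equivalently, its strongly connected component is a singleton.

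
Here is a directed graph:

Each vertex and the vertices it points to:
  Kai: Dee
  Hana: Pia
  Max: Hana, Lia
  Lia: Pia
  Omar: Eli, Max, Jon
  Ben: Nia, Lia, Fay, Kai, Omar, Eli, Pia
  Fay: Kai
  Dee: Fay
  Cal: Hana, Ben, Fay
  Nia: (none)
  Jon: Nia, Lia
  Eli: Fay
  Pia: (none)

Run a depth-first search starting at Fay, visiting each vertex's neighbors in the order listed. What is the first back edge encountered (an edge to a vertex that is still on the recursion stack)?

DFS from Fay (visiting each vertex's neighbors in the order listed); mark gray on enter, black on exit:
Fay gray
  Kai gray
    Dee gray
      Dee→Fay: Fay is gray → back edge
First back edge: Dee → Fay.

Dee->Fay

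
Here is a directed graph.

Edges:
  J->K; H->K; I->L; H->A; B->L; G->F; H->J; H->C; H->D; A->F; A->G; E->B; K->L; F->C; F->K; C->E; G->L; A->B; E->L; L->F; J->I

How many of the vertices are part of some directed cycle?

6

A vertex is on a directed cycle iff it belongs to a strongly connected component of size ≥ 2 (or has a self-loop).
The vertices on cycles are {B, C, E, F, K, L} — 6 in total.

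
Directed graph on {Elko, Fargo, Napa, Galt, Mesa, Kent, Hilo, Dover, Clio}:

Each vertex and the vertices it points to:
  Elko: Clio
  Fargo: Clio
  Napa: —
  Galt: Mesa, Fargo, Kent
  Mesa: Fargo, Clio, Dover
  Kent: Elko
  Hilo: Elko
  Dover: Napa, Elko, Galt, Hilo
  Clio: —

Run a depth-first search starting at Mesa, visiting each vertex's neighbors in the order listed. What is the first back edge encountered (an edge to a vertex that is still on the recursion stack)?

Galt→Mesa

DFS from Mesa (visiting each vertex's neighbors in the order listed); mark gray on enter, black on exit:
Mesa gray
  Fargo gray
    Clio gray
    Clio black
  Fargo black
  Mesa→Clio: Clio black — skip
  Dover gray
    Napa gray
    Napa black
    Elko gray
      Elko→Clio: Clio black — skip
    Elko black
    Galt gray
      Galt→Mesa: Mesa is gray → back edge
First back edge: Galt → Mesa.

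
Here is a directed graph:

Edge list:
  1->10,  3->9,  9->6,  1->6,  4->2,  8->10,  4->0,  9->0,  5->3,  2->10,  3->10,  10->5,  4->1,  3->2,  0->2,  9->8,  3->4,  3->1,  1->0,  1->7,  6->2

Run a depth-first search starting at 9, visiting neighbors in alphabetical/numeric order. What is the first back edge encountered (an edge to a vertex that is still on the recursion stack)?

1->0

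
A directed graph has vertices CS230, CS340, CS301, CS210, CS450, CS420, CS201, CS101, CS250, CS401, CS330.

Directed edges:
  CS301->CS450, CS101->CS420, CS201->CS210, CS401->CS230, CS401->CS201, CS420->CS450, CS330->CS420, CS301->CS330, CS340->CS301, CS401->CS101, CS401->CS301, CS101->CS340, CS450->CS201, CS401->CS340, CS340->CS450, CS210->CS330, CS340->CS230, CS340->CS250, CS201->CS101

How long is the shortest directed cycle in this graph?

4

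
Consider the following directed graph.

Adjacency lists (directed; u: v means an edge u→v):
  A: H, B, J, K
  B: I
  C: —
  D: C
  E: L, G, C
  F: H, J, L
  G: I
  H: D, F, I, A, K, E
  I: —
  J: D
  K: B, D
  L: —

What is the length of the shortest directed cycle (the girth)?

2

For each vertex v, BFS finds the shortest path from v back to v.
The shortest such closed walk is F → H → F, length 2.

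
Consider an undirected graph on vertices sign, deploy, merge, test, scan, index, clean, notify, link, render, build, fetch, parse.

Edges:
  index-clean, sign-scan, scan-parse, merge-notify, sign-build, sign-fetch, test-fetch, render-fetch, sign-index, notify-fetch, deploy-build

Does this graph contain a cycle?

No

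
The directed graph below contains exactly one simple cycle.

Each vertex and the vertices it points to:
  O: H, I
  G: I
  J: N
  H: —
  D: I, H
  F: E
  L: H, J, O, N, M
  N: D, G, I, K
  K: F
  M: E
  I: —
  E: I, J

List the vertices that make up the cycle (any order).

DFS with gray/black marking from N:
N gray
  D gray
    I gray
    I black
    H gray
    H black
  D black
  G gray
    G→I: I black — skip
  G black
  N→I: I black — skip
  K gray
    F gray
      E gray
        E→I: I black — skip
        J gray
          J→N: N is gray → back edge
Back edge closes the cycle N → K → F → E → J → N; its vertices are {E, F, J, K, N}.

E, F, J, K, N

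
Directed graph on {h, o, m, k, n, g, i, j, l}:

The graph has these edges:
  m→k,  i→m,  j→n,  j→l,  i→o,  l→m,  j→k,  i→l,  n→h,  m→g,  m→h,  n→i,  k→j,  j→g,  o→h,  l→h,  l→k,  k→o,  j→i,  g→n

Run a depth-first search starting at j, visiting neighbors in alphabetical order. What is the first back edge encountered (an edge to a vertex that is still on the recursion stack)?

DFS from j (visiting neighbors in alphabetical order); mark gray on enter, black on exit:
j gray
  g gray
    n gray
      h gray
      h black
      i gray
        l gray
          l→h: h black — skip
          k gray
            k→j: j is gray → back edge
First back edge: k → j.

k→j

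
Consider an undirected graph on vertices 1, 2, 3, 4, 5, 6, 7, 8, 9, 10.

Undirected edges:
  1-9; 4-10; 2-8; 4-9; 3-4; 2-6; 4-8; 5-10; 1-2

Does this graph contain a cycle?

DFS, tracking each vertex's parent; an edge to a visited non-parent vertex closes a cycle.
Start from 1:
visit 1 (parent –)
  visit 2 (parent 1)
    visit 8 (parent 2)
      8–2: parent, skip
      visit 4 (parent 8)
        4–8: parent, skip
        visit 10 (parent 4)
          visit 5 (parent 10)
            5–10: parent, skip
          10–4: parent, skip
        visit 9 (parent 4)
          9–4: parent, skip
          9–1: 1 visited and ≠ parent → cycle
Cycle: 1 – 2 – 8 – 4 – 9 – 1.

Yes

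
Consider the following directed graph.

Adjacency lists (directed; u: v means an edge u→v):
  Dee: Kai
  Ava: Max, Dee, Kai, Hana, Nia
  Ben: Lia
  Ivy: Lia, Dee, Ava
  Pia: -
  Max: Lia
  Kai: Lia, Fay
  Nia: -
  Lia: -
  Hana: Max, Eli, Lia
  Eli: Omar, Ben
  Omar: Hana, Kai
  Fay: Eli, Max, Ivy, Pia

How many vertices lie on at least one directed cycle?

8

A vertex is on a directed cycle iff it belongs to a strongly connected component of size ≥ 2 (or has a self-loop).
The vertices on cycles are {Ava, Dee, Eli, Fay, Ivy, Kai, Hana, Omar} — 8 in total.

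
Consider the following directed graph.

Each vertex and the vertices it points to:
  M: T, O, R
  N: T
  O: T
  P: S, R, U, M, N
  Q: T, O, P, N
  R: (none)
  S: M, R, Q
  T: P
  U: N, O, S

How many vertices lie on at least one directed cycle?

8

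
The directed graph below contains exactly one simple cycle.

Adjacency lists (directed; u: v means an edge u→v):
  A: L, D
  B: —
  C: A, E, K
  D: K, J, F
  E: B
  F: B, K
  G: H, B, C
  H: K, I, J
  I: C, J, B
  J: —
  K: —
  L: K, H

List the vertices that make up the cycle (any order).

A, C, H, I, L

DFS with gray/black marking from C:
C gray
  A gray
    L gray
      K gray
      K black
      H gray
        H→K: K black — skip
        I gray
          I→C: C is gray → back edge
Back edge closes the cycle C → A → L → H → I → C; its vertices are {A, C, H, I, L}.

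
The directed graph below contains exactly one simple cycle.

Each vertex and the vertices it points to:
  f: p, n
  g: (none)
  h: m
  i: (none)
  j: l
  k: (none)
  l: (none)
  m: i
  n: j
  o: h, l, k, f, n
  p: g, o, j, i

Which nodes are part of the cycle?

DFS with gray/black marking from f:
f gray
  p gray
    g gray
    g black
    o gray
      h gray
        m gray
          i gray
          i black
        m black
      h black
      l gray
      l black
      k gray
      k black
      o→f: f is gray → back edge
Back edge closes the cycle f → p → o → f; its vertices are {f, o, p}.

f, o, p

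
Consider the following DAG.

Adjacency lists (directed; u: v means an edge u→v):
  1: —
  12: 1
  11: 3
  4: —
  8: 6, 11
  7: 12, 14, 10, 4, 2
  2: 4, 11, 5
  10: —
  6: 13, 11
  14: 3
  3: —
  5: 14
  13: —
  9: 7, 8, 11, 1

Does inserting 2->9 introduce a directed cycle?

Yes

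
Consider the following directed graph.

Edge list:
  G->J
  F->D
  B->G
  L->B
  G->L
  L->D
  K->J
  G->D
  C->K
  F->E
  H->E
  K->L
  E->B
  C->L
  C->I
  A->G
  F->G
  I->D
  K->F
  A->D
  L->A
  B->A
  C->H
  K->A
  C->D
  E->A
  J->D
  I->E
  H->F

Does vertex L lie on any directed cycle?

Yes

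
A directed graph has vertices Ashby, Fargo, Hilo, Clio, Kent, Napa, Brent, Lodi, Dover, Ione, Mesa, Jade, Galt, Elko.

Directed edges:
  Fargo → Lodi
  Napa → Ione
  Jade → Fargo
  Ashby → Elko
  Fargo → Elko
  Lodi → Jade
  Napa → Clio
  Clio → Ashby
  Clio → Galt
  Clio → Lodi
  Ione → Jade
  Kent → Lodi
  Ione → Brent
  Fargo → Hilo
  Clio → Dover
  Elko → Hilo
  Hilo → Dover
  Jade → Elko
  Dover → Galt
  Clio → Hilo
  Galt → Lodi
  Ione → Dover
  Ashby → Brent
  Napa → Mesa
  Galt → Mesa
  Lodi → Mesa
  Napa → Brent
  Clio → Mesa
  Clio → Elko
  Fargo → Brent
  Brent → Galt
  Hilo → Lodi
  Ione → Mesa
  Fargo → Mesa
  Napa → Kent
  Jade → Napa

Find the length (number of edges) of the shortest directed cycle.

For each vertex v, BFS finds the shortest path from v back to v.
The shortest such closed walk is Napa → Ione → Jade → Napa, length 3.

3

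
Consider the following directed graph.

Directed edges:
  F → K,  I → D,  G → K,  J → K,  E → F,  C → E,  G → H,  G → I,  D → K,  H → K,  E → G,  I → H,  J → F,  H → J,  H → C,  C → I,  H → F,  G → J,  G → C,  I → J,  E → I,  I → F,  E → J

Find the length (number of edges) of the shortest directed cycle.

3

For each vertex v, BFS finds the shortest path from v back to v.
The shortest such closed walk is C → E → G → C, length 3.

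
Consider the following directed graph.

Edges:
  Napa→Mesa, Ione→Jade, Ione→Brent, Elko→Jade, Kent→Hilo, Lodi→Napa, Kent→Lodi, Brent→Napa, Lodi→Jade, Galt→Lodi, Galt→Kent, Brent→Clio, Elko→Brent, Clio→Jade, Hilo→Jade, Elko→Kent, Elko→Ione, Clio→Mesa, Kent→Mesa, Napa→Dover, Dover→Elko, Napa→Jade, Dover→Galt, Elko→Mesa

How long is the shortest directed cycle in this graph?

For each vertex v, BFS finds the shortest path from v back to v.
The shortest such closed walk is Dover → Elko → Brent → Napa → Dover, length 4.

4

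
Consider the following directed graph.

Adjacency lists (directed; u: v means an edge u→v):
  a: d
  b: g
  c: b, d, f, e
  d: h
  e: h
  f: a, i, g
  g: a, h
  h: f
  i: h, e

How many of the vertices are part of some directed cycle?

7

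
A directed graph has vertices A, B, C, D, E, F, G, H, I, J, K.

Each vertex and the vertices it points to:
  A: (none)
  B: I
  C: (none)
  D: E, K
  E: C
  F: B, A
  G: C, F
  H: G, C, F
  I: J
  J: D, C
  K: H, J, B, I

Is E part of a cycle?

E lies on a cycle iff there is a path from E back to itself.
Exploring from E, it never reaches itself; equivalently, its strongly connected component is a singleton.

No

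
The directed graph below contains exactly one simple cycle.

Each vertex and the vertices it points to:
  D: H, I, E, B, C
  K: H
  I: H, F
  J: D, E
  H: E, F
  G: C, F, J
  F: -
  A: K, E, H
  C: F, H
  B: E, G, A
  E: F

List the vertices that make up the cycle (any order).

B, D, G, J

DFS with gray/black marking from B:
B gray
  E gray
    F gray
    F black
  E black
  G gray
    C gray
      C→F: F black — skip
      H gray
        H→E: E black — skip
        H→F: F black — skip
      H black
    C black
    G→F: F black — skip
    J gray
      D gray
        D→H: H black — skip
        I gray
          I→H: H black — skip
          I→F: F black — skip
        I black
        D→E: E black — skip
        D→B: B is gray → back edge
Back edge closes the cycle B → G → J → D → B; its vertices are {B, D, G, J}.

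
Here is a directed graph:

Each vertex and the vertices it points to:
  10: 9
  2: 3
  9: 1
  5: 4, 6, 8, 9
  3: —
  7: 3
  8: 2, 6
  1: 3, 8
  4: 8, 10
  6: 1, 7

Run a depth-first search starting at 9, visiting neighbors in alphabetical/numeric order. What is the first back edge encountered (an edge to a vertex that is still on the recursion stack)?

6->1

DFS from 9 (visiting neighbors in alphabetical/numeric order); mark gray on enter, black on exit:
9 gray
  1 gray
    3 gray
    3 black
    8 gray
      2 gray
        2→3: 3 black — skip
      2 black
      6 gray
        6→1: 1 is gray → back edge
First back edge: 6 → 1.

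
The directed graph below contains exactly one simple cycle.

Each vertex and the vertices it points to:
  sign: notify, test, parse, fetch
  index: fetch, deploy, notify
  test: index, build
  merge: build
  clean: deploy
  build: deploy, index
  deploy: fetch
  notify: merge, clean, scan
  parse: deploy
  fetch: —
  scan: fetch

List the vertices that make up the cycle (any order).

build, index, merge, notify

DFS with gray/black marking from notify:
notify gray
  merge gray
    build gray
      deploy gray
        fetch gray
        fetch black
      deploy black
      index gray
        index→fetch: fetch black — skip
        index→deploy: deploy black — skip
        index→notify: notify is gray → back edge
Back edge closes the cycle notify → merge → build → index → notify; its vertices are {build, index, merge, notify}.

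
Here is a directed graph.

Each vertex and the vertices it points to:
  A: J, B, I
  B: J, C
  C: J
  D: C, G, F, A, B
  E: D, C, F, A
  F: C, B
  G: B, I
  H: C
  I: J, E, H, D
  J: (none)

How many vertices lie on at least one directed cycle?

A vertex is on a directed cycle iff it belongs to a strongly connected component of size ≥ 2 (or has a self-loop).
The vertices on cycles are {A, D, E, G, I} — 5 in total.

5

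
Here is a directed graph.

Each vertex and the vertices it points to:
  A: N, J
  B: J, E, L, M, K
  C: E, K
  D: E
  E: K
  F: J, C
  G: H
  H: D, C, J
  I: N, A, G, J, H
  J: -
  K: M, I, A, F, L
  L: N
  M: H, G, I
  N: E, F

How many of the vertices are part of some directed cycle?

12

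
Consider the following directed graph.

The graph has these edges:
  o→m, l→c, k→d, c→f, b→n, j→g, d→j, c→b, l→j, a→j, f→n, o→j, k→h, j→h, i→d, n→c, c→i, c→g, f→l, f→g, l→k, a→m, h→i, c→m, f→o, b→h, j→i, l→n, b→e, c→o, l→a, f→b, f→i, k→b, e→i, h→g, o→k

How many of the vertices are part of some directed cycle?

A vertex is on a directed cycle iff it belongs to a strongly connected component of size ≥ 2 (or has a self-loop).
The vertices on cycles are {b, c, d, f, h, i, j, k, l, n, o} — 11 in total.

11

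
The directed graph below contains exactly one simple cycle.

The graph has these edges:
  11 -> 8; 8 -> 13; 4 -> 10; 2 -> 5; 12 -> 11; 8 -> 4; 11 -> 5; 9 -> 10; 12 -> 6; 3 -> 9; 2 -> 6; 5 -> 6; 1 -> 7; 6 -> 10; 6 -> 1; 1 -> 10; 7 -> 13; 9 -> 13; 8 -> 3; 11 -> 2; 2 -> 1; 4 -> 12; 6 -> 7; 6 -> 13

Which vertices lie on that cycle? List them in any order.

DFS with gray/black marking from 11:
11 gray
  2 gray
    5 gray
      6 gray
        13 gray
        13 black
        10 gray
        10 black
        7 gray
          7→13: 13 black — skip
        7 black
        1 gray
          1→10: 10 black — skip
          1→7: 7 black — skip
        1 black
      6 black
    5 black
    2→1: 1 black — skip
    2→6: 6 black — skip
  2 black
  11→5: 5 black — skip
  8 gray
    3 gray
      9 gray
        9→13: 13 black — skip
        9→10: 10 black — skip
      9 black
    3 black
    8→13: 13 black — skip
    4 gray
      4→10: 10 black — skip
      12 gray
        12→6: 6 black — skip
        12→11: 11 is gray → back edge
Back edge closes the cycle 11 → 8 → 4 → 12 → 11; its vertices are {4, 8, 11, 12}.

4, 8, 11, 12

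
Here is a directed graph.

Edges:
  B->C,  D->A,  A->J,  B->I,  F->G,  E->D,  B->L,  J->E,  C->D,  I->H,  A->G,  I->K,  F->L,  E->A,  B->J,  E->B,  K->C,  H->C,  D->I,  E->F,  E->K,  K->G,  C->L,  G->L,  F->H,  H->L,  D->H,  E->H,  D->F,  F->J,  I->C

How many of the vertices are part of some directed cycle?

10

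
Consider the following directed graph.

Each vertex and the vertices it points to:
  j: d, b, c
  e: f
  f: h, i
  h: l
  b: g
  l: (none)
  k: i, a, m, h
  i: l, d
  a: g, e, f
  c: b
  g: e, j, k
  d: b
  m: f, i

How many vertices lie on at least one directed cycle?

11

A vertex is on a directed cycle iff it belongs to a strongly connected component of size ≥ 2 (or has a self-loop).
The vertices on cycles are {a, b, c, d, e, f, g, i, j, k, m} — 11 in total.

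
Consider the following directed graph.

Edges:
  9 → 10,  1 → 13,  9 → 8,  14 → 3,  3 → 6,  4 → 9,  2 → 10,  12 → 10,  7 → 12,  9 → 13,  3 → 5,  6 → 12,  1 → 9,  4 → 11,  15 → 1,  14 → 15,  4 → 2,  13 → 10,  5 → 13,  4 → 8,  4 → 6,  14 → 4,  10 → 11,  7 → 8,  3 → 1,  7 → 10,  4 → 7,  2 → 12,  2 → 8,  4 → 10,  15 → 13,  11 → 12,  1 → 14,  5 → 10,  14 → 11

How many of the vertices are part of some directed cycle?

A vertex is on a directed cycle iff it belongs to a strongly connected component of size ≥ 2 (or has a self-loop).
The vertices on cycles are {1, 3, 10, 11, 12, 14, 15} — 7 in total.

7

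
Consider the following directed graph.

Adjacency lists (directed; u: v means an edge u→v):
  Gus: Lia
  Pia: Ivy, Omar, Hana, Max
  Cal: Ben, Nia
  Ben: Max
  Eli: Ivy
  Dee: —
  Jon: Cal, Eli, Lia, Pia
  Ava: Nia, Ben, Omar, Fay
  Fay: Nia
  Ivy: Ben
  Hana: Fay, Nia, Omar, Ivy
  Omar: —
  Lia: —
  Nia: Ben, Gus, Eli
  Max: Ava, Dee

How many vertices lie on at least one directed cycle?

7

A vertex is on a directed cycle iff it belongs to a strongly connected component of size ≥ 2 (or has a self-loop).
The vertices on cycles are {Ava, Ben, Eli, Fay, Ivy, Max, Nia} — 7 in total.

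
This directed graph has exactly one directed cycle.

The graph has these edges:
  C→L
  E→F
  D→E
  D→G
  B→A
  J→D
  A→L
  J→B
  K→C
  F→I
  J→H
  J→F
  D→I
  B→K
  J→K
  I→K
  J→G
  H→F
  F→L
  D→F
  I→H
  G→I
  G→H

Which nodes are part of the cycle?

DFS with gray/black marking from I:
I gray
  H gray
    F gray
      L gray
      L black
      F→I: I is gray → back edge
Back edge closes the cycle I → H → F → I; its vertices are {F, H, I}.

F, H, I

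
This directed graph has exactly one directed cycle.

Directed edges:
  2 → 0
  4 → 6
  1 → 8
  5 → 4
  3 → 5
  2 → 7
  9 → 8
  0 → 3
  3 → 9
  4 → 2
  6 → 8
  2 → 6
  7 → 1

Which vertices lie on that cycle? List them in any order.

0, 2, 3, 4, 5

DFS with gray/black marking from 2:
2 gray
  0 gray
    3 gray
      9 gray
        8 gray
        8 black
      9 black
      5 gray
        4 gray
          4→2: 2 is gray → back edge
Back edge closes the cycle 2 → 0 → 3 → 5 → 4 → 2; its vertices are {0, 2, 3, 4, 5}.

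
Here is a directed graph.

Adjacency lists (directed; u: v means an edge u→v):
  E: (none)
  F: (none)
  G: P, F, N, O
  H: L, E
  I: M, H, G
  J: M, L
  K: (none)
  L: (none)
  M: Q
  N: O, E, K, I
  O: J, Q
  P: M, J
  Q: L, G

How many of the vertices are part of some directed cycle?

A vertex is on a directed cycle iff it belongs to a strongly connected component of size ≥ 2 (or has a self-loop).
The vertices on cycles are {G, I, J, M, N, O, P, Q} — 8 in total.

8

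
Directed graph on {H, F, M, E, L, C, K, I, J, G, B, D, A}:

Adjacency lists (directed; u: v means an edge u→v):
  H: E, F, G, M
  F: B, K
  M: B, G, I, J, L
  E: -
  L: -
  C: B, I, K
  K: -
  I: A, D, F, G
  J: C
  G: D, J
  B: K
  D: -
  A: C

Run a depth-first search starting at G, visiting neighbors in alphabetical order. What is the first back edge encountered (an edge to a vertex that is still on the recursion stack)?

A→C

DFS from G (visiting neighbors in alphabetical order); mark gray on enter, black on exit:
G gray
  D gray
  D black
  J gray
    C gray
      B gray
        K gray
        K black
      B black
      I gray
        A gray
          A→C: C is gray → back edge
First back edge: A → C.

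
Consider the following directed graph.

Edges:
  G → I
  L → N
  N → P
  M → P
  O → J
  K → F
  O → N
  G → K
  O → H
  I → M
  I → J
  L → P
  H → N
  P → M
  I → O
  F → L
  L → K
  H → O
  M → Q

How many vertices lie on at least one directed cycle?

A vertex is on a directed cycle iff it belongs to a strongly connected component of size ≥ 2 (or has a self-loop).
The vertices on cycles are {F, H, K, L, M, O, P} — 7 in total.

7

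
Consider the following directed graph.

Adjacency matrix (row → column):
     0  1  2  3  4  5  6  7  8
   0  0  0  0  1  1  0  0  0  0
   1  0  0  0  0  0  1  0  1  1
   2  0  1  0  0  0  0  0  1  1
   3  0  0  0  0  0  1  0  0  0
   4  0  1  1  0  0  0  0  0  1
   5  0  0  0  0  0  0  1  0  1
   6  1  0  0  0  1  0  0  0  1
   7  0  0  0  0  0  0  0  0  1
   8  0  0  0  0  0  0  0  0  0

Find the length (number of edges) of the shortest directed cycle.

For each vertex v, BFS finds the shortest path from v back to v.
The shortest such closed walk is 6 → 0 → 3 → 5 → 6, length 4.

4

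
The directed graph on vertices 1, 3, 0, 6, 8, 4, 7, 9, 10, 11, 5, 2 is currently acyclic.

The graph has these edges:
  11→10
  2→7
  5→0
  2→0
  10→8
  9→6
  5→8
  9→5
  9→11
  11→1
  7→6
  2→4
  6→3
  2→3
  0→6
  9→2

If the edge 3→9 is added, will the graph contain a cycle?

Adding 3→9 creates a cycle iff 9 can already reach 3.
Path from 9: 9 → 2 → 3.
So 9 → … → 3 → 9 is a cycle.

Yes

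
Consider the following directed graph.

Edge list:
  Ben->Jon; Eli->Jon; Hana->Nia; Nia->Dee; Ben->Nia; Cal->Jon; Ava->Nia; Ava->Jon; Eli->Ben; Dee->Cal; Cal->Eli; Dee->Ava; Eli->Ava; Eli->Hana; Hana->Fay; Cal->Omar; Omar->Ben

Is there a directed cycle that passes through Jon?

No

Jon lies on a cycle iff there is a path from Jon back to itself.
Exploring from Jon, it never reaches itself; equivalently, its strongly connected component is a singleton.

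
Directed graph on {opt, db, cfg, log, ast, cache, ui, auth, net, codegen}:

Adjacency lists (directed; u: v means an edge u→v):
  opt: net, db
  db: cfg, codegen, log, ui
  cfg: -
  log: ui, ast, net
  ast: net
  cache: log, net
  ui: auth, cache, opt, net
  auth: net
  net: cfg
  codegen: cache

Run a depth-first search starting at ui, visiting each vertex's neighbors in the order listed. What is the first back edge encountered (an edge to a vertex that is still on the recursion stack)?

log->ui

DFS from ui (visiting each vertex's neighbors in the order listed); mark gray on enter, black on exit:
ui gray
  auth gray
    net gray
      cfg gray
      cfg black
    net black
  auth black
  cache gray
    log gray
      log→ui: ui is gray → back edge
First back edge: log → ui.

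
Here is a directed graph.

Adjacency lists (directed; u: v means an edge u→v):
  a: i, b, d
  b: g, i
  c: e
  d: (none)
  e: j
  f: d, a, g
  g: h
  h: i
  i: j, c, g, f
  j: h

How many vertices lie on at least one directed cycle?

A vertex is on a directed cycle iff it belongs to a strongly connected component of size ≥ 2 (or has a self-loop).
The vertices on cycles are {a, b, c, e, f, g, h, i, j} — 9 in total.

9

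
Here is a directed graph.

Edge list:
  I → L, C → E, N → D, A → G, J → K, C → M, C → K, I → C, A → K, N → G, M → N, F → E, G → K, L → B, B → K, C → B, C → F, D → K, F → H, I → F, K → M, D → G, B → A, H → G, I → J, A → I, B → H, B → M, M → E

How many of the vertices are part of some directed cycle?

A vertex is on a directed cycle iff it belongs to a strongly connected component of size ≥ 2 (or has a self-loop).
The vertices on cycles are {A, B, C, D, G, I, K, L, M, N} — 10 in total.

10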